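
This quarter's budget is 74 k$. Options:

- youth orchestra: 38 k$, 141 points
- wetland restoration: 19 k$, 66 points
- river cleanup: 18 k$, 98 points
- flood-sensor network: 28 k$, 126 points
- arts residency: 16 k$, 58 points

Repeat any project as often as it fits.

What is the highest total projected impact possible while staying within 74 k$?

4×river cleanup uses 72 of the 74 k$ and totals 392.

392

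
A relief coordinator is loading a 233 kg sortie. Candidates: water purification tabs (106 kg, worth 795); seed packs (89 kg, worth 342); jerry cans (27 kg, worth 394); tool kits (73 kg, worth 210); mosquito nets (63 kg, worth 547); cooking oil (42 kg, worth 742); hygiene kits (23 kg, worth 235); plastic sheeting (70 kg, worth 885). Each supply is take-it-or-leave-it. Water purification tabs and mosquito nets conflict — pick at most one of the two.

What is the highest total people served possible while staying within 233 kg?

2803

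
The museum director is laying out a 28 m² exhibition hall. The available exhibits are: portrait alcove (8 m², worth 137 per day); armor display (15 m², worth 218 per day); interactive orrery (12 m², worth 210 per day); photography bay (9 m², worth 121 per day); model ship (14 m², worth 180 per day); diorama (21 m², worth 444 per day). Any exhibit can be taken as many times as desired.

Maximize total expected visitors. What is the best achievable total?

484

The ratio heuristic lands on diorama (444) but leaves 7 m² idle.
The 21 m² tied up in diorama is better spent on 2×portrait alcove + interactive orrery — total rises to 484 (28 m²).
Nothing else within 28 m² beats 484.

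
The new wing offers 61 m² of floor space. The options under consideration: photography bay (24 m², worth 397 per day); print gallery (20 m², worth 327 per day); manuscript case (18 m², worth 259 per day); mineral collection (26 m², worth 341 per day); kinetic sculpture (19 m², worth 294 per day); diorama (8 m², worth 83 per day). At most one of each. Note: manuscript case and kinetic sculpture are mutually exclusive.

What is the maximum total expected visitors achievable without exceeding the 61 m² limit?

821

By expected visitors per m²: photography bay 16.54, print gallery 16.35, kinetic sculpture 15.47 lead.
Greedy by ratio would take photography bay + print gallery + diorama: 52 m² used, total 807.
Replace print gallery with mineral collection: the trade gains 14 net, giving 821 at 58 m².
Runner-up photography bay + print gallery + diorama tops out at 807.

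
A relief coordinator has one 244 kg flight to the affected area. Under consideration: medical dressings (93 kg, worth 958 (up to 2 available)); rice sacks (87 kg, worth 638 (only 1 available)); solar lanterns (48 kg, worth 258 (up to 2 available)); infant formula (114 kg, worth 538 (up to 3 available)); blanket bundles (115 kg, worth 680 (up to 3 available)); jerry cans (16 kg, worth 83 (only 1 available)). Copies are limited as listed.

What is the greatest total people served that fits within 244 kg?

By people served per kg: medical dressings 10.30, rice sacks 7.33, blanket bundles 5.91, solar lanterns 5.38 lead.
Best packing: 2×medical dressings + solar lanterns — 234 kg, 2174 total.
Nothing else within 244 kg beats 2174.

2174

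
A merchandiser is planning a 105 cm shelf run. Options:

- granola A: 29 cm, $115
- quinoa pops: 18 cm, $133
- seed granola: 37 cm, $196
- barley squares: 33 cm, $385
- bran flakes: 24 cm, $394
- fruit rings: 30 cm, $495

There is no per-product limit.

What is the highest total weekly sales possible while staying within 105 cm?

Ranking by ratio (weekly sales/cm): fruit rings 16.50, bran flakes 16.42, barley squares 11.67.
The ratio heuristic lands on 3×fruit rings (1485) but leaves 15 cm idle.
The 60 cm tied up in 2×fruit rings is better spent on 3×bran flakes — total rises to 1677 (102 cm).
Nothing else within 105 cm beats 1677.

1677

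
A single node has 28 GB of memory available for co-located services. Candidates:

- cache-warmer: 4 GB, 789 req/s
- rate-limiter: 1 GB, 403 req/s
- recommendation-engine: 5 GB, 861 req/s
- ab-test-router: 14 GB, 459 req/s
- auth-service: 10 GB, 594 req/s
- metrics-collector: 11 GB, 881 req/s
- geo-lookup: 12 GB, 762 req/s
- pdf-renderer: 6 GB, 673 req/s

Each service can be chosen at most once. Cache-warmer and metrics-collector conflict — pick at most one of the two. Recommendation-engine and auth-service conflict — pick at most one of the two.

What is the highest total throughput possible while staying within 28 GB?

3488

Density check — rate-limiter 403.00, cache-warmer 197.25, recommendation-engine 172.20, pdf-renderer 112.17 are the best per GB.
Cache-warmer + rate-limiter + recommendation-engine + geo-lookup + pdf-renderer uses 28 of the 28 GB and totals 3488.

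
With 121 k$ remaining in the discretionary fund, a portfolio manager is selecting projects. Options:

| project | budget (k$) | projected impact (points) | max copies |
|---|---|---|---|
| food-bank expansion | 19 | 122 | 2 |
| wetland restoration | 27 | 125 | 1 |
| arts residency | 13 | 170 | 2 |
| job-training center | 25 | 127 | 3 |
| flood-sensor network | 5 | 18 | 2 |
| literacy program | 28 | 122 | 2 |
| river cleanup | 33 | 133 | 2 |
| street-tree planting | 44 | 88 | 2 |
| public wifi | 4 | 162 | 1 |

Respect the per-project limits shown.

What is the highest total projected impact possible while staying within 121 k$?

1000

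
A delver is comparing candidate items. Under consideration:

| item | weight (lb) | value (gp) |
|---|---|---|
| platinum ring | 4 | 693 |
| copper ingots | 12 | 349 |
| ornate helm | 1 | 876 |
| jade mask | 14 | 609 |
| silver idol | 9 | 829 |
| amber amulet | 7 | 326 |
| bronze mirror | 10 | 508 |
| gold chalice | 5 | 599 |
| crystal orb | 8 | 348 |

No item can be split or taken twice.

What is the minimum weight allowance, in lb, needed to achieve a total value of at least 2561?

19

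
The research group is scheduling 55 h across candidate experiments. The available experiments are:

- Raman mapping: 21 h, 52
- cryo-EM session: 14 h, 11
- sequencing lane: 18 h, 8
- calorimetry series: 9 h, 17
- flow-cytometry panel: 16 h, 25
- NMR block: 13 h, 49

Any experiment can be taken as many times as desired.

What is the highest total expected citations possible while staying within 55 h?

196

The ratio ordering already packs tightly: 4×NMR block, 52 h, 196.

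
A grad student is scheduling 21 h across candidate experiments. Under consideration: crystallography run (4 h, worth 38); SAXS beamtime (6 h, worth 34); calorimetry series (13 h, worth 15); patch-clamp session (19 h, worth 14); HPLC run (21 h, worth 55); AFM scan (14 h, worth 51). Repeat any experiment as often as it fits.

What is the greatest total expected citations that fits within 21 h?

190

Taking 5×crystallography run: 20 h used, 190 in expected citations.
Nothing else within 21 h beats 190.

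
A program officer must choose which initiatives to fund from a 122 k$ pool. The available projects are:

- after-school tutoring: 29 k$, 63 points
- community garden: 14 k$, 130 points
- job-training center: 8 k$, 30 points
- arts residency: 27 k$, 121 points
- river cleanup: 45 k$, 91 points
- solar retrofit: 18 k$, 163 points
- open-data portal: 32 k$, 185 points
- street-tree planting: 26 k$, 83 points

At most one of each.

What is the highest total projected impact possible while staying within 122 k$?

Density check — community garden 9.29, solar retrofit 9.06, open-data portal 5.78 are the best per k$.
Greedy by ratio would take community garden + job-training center + arts residency + solar retrofit + open-data portal: 99 k$ used, total 629.
Replace job-training center with street-tree planting: the trade gains 53 net, giving 682 at 117 k$.
Runner-up after-school tutoring + community garden + arts residency + solar retrofit + open-data portal tops out at 662.

682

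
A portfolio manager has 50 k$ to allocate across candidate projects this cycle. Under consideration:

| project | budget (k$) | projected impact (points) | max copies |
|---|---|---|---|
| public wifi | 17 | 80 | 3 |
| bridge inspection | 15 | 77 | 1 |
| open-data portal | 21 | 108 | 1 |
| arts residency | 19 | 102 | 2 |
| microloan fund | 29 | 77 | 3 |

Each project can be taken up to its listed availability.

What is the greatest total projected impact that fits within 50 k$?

Greedy by ratio would take 2×arts residency: 38 k$ used, total 204.
Replace 2×arts residency with 2×public wifi + bridge inspection: the trade gains 33 net, giving 237 at 49 k$.

237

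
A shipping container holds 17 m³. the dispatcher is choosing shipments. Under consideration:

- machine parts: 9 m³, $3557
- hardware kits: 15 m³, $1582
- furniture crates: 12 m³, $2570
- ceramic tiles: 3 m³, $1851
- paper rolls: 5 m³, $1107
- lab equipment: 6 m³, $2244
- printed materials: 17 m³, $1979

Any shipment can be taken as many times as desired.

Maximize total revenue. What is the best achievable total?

9255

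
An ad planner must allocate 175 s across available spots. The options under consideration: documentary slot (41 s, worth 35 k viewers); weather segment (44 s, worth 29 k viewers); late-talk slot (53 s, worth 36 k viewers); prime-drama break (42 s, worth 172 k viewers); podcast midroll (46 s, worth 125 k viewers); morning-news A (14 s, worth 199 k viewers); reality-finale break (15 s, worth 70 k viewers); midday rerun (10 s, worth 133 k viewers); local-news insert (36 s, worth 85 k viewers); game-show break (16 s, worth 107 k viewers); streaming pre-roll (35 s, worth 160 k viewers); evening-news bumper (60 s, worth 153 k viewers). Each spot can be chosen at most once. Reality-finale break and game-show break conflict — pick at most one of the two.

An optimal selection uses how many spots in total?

6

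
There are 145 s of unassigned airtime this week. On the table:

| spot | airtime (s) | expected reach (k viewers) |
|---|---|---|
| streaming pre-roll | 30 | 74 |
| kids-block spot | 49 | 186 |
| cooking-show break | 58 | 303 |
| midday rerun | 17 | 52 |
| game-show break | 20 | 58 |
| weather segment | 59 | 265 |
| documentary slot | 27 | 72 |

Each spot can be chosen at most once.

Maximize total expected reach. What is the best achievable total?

640

Greedy by ratio would take cooking-show break + midday rerun + weather segment: 134 s used, total 620.
Dropping midday rerun frees 17 s; slotting in documentary slot (27 s) lifts the total to 640 at 144 s.
No other feasible combination exceeds 640.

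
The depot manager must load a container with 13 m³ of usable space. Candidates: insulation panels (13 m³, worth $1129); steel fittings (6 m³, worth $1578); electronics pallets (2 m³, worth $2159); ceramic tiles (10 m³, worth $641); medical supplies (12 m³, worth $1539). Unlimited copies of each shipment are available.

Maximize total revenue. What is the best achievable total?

12954

Ranking by ratio (revenue/m³): electronics pallets 1079.50, steel fittings 263.00, medical supplies 128.25, insulation panels 86.85.
Best packing: 6×electronics pallets — 12 m³, 12954 total.
Every other selection either busts 13 m³ or fails to beat 12954.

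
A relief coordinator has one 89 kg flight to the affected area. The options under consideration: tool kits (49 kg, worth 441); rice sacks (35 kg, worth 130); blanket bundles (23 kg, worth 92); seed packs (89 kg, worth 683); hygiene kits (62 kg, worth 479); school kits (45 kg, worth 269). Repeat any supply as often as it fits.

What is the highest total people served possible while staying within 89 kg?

683

By people served per kg: tool kits 9.00, hygiene kits 7.73, seed packs 7.67 lead.
The ratio heuristic lands on tool kits + blanket bundles (533) but leaves 17 kg idle.
Dropping tool kits and blanket bundles frees 72 kg; slotting in seed packs (89 kg) lifts the total to 683 at 89 kg.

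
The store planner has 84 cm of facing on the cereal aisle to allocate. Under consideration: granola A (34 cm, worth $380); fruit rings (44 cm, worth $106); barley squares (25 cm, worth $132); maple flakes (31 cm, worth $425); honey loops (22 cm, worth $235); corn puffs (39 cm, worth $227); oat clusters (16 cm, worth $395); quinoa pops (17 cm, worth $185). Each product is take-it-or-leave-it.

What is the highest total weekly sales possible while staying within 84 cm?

1200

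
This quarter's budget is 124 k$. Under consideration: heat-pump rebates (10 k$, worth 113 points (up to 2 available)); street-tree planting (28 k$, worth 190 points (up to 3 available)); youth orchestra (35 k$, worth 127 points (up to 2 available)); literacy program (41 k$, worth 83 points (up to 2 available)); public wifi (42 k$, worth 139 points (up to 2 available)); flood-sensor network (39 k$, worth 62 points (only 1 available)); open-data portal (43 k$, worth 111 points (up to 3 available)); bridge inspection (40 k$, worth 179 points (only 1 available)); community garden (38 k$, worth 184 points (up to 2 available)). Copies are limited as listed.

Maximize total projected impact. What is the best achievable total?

796

The ratio ordering already packs tightly: 2×heat-pump rebates + 3×street-tree planting, 104 k$, 796.
The spare 20 k$ is too small for any remaining project, and no exchange beats 796.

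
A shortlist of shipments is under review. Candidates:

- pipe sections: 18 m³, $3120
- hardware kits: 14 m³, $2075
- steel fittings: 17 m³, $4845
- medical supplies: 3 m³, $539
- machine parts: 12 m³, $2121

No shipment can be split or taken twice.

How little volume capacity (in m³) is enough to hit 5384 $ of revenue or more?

20

Minimise m³ subject to total revenue ≥ 5384.
steel fittings + medical supplies reaches 5384 using 20 m³.
Any bundle with less than 20 m³ falls short of 5384.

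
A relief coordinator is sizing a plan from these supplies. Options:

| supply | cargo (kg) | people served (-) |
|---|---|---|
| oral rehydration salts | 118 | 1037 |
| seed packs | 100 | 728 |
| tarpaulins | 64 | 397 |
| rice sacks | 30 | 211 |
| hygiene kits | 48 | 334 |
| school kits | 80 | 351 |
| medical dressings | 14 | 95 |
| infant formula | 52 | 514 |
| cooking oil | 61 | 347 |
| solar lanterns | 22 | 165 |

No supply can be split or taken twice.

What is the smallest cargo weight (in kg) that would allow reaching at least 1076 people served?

132

Minimise kg subject to total people served ≥ 1076.
Taking oral rehydration salts + medical dressings gives 1132 (≥ 1076) for 132 kg.
Any bundle with less than 132 kg falls short of 1076.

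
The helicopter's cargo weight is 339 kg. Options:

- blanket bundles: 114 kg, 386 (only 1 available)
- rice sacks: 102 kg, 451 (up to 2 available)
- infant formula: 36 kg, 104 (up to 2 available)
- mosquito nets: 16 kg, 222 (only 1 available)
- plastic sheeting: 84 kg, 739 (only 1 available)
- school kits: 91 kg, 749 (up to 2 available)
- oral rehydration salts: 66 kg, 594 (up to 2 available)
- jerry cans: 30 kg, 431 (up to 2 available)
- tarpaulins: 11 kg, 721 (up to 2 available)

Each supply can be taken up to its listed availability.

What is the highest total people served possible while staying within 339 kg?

Ranking by ratio (people served/kg): tarpaulins 65.55, jerry cans 14.37, mosquito nets 13.88.
Greedy by ratio would take mosquito nets + plastic sheeting + 2×oral rehydration salts + 2×jerry cans + 2×tarpaulins: 314 kg used, total 4453.
Dropping oral rehydration salts frees 66 kg; slotting in school kits (91 kg) lifts the total to 4608 at 339 kg.

4608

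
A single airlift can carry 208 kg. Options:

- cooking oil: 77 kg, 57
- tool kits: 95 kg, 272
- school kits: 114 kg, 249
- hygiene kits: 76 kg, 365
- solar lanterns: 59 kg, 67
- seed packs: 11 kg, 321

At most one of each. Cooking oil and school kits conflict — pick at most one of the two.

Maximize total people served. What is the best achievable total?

958

The ratio ordering already packs tightly: tool kits + hygiene kits + seed packs, 182 kg, 958.
The closest alternative, school kits + hygiene kits + seed packs, reaches only 935.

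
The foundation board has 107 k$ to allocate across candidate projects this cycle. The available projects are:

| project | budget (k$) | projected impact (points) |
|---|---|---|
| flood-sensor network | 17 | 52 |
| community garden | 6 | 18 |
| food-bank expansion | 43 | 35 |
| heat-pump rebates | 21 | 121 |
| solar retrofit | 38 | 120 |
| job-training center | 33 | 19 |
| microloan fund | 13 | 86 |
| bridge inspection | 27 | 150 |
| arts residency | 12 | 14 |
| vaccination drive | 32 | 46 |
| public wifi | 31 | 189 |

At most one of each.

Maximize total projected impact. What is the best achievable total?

564

Community garden + heat-pump rebates + microloan fund + bridge inspection + public wifi uses 98 of the 107 k$ and totals 564.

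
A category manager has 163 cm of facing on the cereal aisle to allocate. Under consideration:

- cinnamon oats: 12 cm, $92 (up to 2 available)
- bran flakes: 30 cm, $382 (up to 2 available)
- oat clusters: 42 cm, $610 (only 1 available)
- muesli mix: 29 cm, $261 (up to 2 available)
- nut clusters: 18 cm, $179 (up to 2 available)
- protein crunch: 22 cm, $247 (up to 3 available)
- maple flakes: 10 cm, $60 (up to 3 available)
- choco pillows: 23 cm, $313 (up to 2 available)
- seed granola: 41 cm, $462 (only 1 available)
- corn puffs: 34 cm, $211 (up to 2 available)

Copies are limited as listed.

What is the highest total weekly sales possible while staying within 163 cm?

2112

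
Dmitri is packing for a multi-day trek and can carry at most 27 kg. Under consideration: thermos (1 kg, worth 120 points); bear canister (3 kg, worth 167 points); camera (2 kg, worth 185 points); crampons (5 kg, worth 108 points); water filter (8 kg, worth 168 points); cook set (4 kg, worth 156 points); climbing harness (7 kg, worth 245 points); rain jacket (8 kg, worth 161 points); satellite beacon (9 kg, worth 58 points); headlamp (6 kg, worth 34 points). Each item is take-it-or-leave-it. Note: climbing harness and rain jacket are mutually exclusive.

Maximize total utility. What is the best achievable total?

Ranking by ratio (utility/kg): thermos 120.00, camera 92.50, bear canister 55.67, cook set 39.00.
Taking the top-ratio items first gives thermos + bear canister + camera + crampons + cook set + climbing harness for 981 (22 kg).
Dropping crampons frees 5 kg; slotting in water filter (8 kg) lifts the total to 1041 at 25 kg.
The spare 2 kg is too small for any remaining item, and no feasible exchange beats 1041.

1041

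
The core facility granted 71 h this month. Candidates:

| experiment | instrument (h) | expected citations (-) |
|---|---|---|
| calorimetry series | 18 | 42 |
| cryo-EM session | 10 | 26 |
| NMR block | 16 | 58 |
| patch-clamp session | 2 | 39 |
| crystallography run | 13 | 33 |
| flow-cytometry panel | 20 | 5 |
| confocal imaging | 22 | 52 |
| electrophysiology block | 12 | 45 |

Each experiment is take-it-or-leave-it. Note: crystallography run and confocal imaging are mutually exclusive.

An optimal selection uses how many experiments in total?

The maximum expected citations within 71 h is 243.
calorimetry series + cryo-EM session + NMR block + patch-clamp session + crystallography run + electrophysiology block hits 243 at 71 h.
All optima have 6 experiments.

6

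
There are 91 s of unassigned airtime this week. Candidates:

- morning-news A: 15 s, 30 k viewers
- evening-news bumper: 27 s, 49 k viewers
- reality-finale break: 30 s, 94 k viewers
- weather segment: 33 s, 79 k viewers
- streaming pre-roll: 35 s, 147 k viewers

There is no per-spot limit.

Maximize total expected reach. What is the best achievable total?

The ratio ordering already packs tightly: morning-news A + 2×streaming pre-roll, 85 s, 324.
Nothing else within 91 s beats 324.

324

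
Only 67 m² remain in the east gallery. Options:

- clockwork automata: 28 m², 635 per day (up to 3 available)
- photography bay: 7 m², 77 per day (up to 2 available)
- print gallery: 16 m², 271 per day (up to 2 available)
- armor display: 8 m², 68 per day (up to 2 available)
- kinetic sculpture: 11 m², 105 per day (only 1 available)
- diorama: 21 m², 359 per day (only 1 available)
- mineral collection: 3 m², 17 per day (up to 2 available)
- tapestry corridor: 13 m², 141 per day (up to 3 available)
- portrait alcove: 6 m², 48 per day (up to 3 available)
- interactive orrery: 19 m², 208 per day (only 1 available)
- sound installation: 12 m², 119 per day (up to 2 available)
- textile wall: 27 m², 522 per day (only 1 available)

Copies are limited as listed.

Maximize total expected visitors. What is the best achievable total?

1375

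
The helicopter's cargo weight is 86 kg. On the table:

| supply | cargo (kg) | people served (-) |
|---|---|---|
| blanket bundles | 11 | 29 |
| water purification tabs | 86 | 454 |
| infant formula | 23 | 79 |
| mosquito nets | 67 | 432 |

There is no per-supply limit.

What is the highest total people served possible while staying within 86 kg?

Taking blanket bundles + mosquito nets: 78 kg used, 461 in people served.
That's the maximum — no swap from here does better than 461.

461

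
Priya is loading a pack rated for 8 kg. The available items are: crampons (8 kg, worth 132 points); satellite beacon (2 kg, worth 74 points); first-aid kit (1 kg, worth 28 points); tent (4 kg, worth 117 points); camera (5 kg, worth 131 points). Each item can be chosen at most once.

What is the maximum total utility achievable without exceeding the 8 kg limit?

233

Filling by ratio: satellite beacon + first-aid kit + tent for 219, with 1 kg left unused.
The 4 kg tied up in tent is better spent on camera — total rises to 233 (8 kg).
Every other selection either busts 8 kg or fails to beat 233.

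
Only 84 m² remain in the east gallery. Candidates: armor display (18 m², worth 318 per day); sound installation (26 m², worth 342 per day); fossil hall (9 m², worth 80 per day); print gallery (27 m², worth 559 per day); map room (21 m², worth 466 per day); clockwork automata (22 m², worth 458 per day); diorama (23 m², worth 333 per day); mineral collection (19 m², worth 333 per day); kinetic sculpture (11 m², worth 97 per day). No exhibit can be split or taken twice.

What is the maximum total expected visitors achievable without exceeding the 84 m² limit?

1580

By expected visitors per m²: map room 22.19, clockwork automata 20.82, print gallery 20.70, armor display 17.67 lead.
A density-first pass picks fossil hall + print gallery + map room + clockwork automata — 1563 at 79 m².
Replace fossil hall with kinetic sculpture: the trade gains 17 net, giving 1580 at 81 m².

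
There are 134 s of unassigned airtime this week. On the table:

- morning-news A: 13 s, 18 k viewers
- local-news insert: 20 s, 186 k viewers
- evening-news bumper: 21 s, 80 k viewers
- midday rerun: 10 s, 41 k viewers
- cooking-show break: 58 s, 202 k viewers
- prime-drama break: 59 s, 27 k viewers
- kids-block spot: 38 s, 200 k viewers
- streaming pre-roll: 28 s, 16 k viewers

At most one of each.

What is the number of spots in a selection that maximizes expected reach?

4

The maximum expected reach within 134 s is 629.
For example local-news insert + midday rerun + cooking-show break + kids-block spot achieves it, using 126 s.
Any selection reaching 629 contains exactly 4 spots.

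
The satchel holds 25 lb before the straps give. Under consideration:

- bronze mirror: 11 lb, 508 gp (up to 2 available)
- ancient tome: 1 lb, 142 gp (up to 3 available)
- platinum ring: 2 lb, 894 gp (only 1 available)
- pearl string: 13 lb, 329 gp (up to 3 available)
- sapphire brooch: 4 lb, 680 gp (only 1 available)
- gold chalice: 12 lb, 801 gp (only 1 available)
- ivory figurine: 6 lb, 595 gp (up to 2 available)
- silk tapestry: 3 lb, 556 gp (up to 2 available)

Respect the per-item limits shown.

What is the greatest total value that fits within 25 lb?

Filling by ratio: 3×ancient tome + platinum ring + sapphire brooch + ivory figurine + 2×silk tapestry for 3707, with 4 lb left unused.
Replace 2×ancient tome with ivory figurine: the trade gains 311 net, giving 4018 at 25 lb.
No other feasible combination exceeds 4018.

4018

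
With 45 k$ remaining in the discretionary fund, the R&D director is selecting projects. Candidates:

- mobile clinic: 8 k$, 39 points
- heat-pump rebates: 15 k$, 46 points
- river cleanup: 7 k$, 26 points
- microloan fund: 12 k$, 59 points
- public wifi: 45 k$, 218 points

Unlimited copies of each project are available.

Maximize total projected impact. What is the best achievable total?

A density-first pass picks mobile clinic + 3×microloan fund — 216 at 44 k$.
The 44 k$ tied up in mobile clinic and 3×microloan fund is better spent on public wifi — total rises to 218 (45 k$).
No other feasible combination exceeds 218.

218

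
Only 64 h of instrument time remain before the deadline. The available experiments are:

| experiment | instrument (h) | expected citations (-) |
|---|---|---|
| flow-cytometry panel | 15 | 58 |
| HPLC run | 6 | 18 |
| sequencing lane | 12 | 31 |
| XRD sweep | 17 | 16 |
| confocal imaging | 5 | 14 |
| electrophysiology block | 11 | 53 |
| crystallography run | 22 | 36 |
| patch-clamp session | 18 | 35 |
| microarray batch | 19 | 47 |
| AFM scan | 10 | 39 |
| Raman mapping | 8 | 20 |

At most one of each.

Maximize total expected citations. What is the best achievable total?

219

A density-first pass picks flow-cytometry panel + HPLC run + sequencing lane + confocal imaging + electrophysiology block + AFM scan — 213 at 59 h.
Dropping confocal imaging frees 5 h; slotting in Raman mapping (8 h) lifts the total to 219 at 62 h.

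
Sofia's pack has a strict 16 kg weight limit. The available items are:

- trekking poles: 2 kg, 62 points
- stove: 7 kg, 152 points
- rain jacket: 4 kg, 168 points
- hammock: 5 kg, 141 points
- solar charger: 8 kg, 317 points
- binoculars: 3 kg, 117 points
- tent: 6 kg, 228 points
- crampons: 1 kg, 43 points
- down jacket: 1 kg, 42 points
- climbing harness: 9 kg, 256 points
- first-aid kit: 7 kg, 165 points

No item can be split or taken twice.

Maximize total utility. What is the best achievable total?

645

Greedy by ratio would take trekking poles + rain jacket + solar charger + crampons + down jacket: 16 kg used, total 632.
The 3 kg tied up in trekking poles and down jacket is better spent on binoculars — total rises to 645 (16 kg).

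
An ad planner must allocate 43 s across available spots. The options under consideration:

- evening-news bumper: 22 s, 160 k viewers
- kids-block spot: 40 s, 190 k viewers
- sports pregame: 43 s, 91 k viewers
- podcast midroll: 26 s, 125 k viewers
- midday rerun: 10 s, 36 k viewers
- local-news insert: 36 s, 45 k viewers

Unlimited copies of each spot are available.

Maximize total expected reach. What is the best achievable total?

232

Best packing: evening-news bumper + 2×midday rerun — 42 s, 232 total.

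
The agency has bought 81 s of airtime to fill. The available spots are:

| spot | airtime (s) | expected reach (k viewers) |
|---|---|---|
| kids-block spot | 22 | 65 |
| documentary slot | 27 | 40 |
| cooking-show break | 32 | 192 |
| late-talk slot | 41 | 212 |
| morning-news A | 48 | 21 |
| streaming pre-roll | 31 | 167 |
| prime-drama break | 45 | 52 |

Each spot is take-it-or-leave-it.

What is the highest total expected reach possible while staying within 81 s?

404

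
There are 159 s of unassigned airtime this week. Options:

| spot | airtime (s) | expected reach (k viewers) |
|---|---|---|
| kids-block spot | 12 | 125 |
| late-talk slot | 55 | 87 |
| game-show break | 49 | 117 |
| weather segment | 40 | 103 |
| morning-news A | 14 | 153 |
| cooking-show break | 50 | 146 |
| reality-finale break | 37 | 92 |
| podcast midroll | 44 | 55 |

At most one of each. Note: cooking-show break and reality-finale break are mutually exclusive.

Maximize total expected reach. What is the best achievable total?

Kids-block spot + game-show break + weather segment + morning-news A + reality-finale break uses 152 of the 159 s and totals 590.
Runner-up kids-block spot + late-talk slot + weather segment + morning-news A + reality-finale break tops out at 560.

590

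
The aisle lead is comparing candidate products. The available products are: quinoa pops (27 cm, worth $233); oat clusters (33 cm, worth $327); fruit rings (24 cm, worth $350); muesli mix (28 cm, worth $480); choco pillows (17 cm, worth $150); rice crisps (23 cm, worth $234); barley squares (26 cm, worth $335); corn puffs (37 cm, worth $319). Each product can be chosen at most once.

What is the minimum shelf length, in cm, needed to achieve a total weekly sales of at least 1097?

Need the lightest bundle worth ≥ 1097.
fruit rings + muesli mix + barley squares: 1165 weekly sales at 78 cm.
No combination under 78 cm hits 1097.

78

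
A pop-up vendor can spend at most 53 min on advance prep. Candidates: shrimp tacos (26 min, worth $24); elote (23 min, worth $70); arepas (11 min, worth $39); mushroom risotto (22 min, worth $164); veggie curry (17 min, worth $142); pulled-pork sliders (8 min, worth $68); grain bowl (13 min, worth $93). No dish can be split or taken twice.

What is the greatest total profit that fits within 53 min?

Ranking by ratio (profit/min): pulled-pork sliders 8.50, veggie curry 8.35, mushroom risotto 7.45, grain bowl 7.15.
Filling by ratio: mushroom risotto + veggie curry + pulled-pork sliders for 374, with 6 min left unused.
The 8 min tied up in pulled-pork sliders is better spent on grain bowl — total rises to 399 (52 min).
The closest alternative, mushroom risotto + veggie curry + pulled-pork sliders, reaches only 374.

399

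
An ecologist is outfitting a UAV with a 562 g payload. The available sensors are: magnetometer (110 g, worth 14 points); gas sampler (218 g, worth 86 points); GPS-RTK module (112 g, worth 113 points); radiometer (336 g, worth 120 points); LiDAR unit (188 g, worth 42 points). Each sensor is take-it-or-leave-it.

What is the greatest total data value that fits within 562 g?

247

The ratio heuristic lands on gas sampler + GPS-RTK module + LiDAR unit (241) but leaves 44 g idle.
Replace gas sampler and LiDAR unit with magnetometer + radiometer: the trade gains 6 net, giving 247 at 558 g.
Nothing else within 562 g beats 247.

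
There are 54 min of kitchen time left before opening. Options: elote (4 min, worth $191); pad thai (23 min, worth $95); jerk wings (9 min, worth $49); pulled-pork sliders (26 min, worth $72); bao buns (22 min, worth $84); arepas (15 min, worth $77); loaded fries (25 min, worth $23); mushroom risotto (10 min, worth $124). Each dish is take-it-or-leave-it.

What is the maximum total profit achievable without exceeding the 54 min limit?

487

Taking the top-ratio dishes first gives elote + jerk wings + arepas + mushroom risotto for 441 (38 min).
The 9 min tied up in jerk wings is better spent on pad thai — total rises to 487 (52 min).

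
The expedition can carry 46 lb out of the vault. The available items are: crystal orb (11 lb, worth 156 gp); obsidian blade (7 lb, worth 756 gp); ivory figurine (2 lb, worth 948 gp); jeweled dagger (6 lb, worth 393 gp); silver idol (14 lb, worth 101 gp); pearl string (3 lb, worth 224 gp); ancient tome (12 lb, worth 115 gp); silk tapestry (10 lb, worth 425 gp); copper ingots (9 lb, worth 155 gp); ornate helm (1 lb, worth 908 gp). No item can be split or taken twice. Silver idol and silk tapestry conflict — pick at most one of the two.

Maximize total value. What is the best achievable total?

Filling by ratio: obsidian blade + ivory figurine + jeweled dagger + pearl string + silk tapestry + copper ingots + ornate helm for 3809, with 8 lb left unused.
Replace copper ingots with crystal orb: the trade gains 1 net, giving 3810 at 40 lb.
Nothing else feasible within 46 lb beats 3810.

3810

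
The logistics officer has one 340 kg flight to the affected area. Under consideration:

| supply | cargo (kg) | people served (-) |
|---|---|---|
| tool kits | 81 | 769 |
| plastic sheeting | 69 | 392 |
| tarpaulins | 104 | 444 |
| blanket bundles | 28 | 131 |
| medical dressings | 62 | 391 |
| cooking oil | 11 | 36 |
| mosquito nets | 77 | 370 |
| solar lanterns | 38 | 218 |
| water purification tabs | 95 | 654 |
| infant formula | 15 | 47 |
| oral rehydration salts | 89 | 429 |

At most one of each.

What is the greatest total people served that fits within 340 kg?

Ranking by ratio (people served/kg): tool kits 9.49, water purification tabs 6.88, medical dressings 6.31.
Taking the top-ratio supplies first gives tool kits + blanket bundles + medical dressings + cooking oil + solar lanterns + water purification tabs + infant formula for 2246 (330 kg).
Replace cooking oil and solar lanterns and infant formula with plastic sheeting: the trade gains 91 net, giving 2337 at 335 kg.
An exhaustive check of the 2048 subsets confirms 2337.

2337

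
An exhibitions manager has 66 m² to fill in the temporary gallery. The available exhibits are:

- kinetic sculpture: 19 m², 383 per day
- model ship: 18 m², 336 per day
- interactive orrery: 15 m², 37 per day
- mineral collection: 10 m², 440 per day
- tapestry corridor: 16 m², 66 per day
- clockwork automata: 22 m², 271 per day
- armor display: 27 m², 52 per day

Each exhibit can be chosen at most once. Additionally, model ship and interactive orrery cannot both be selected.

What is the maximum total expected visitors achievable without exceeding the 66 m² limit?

Ranking by ratio (expected visitors/m²): mineral collection 44.00, kinetic sculpture 20.16, model ship 18.67, clockwork automata 12.32.
The ratio ordering already packs tightly: kinetic sculpture + model ship + mineral collection + tapestry corridor, 63 m², 1225.

1225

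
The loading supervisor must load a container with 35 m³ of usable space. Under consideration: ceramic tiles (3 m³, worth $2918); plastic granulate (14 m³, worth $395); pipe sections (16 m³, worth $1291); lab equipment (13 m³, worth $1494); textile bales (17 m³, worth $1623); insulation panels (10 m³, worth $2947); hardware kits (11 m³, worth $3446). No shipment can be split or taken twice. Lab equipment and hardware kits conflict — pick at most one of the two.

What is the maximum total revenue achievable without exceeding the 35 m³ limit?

The ratio ordering already packs tightly: ceramic tiles + insulation panels + hardware kits, 24 m³, 9311.
The closest alternative, ceramic tiles + textile bales + hardware kits, reaches only 7987.

9311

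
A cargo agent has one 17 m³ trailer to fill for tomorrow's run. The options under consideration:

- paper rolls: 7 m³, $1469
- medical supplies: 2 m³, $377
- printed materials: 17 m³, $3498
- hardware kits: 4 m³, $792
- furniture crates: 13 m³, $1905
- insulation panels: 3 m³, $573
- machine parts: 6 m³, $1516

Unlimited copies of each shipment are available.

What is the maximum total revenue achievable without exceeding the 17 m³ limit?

Filling by ratio: hardware kits + 2×machine parts for 3824, with 1 m³ left unused.
Replace hardware kits with medical supplies + insulation panels: the trade gains 158 net, giving 3982 at 17 m³.
That's the maximum — no swap from here does better than 3982.

3982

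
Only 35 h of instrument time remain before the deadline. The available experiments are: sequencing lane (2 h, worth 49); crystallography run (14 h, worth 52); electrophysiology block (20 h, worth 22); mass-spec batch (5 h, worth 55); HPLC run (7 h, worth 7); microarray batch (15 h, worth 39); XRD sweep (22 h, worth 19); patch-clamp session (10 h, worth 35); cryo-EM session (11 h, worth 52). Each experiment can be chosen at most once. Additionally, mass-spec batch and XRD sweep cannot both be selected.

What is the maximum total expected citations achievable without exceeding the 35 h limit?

Ranking by ratio (expected citations/h): sequencing lane 24.50, mass-spec batch 11.00, cryo-EM session 4.73.
Best packing: sequencing lane + crystallography run + mass-spec batch + cryo-EM session — 32 h, 208 total.
No other feasible combination exceeds 208.

208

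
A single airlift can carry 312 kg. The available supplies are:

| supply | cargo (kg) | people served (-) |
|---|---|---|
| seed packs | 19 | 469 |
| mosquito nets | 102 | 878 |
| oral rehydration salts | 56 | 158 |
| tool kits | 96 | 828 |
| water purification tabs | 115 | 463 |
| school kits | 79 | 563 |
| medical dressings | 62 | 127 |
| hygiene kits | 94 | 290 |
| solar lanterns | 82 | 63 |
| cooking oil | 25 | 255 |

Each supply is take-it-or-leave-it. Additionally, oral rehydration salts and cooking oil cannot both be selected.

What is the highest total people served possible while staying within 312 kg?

Seed packs + mosquito nets + tool kits + school kits uses 296 of the 312 kg and totals 2738.

2738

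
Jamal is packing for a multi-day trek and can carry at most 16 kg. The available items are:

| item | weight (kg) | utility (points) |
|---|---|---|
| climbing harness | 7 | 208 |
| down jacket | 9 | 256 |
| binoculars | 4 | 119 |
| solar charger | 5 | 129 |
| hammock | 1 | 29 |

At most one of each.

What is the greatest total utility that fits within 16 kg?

464

Ranking by ratio (utility/kg): binoculars 29.75, climbing harness 29.71, hammock 29.00, down jacket 28.44.
Filling by ratio: climbing harness + binoculars + hammock for 356, with 4 kg left unused.
Dropping binoculars and hammock frees 5 kg; slotting in down jacket (9 kg) lifts the total to 464 at 16 kg.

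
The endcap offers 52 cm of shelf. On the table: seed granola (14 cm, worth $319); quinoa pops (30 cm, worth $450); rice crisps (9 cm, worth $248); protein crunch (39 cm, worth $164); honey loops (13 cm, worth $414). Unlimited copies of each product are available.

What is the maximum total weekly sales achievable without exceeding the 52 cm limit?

Best packing: 4×honey loops — 52 cm, 1656 total.

1656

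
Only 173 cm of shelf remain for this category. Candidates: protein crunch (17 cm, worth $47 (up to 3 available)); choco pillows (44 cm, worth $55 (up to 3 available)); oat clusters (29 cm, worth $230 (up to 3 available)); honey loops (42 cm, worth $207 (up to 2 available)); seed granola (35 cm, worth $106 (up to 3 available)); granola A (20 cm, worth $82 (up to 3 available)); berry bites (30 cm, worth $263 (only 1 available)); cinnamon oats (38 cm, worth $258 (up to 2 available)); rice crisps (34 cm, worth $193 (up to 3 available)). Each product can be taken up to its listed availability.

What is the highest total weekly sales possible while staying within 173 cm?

1258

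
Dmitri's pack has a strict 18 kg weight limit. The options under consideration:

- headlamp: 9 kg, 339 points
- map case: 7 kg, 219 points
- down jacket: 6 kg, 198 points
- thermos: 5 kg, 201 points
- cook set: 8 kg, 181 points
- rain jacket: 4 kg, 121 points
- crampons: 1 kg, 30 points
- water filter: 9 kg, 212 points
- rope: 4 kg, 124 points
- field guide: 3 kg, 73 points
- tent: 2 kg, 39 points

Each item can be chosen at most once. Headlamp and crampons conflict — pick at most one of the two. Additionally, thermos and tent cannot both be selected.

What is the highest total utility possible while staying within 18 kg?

664

Density check — thermos 40.20, headlamp 37.67, down jacket 33.00 are the best per kg.
Best packing: headlamp + thermos + rope — 18 kg, 664 total.
The closest alternative, headlamp + thermos + rain jacket, reaches only 661.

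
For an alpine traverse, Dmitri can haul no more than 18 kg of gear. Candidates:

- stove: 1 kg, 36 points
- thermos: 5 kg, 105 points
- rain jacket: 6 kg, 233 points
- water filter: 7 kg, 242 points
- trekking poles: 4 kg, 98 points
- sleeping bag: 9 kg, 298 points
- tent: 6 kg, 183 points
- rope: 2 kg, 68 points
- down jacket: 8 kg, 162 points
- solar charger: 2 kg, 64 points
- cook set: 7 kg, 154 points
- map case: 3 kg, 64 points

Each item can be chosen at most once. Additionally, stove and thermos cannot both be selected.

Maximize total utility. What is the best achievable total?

643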